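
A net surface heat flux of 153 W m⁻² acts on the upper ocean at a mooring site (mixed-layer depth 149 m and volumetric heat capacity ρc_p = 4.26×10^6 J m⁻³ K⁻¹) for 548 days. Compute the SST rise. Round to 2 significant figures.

11 K

Areal heat capacity C = ρc_p × D = 4.26×10^6 × 149 = 6.35×10^8 J/(m^2 K).
Net heat input Q = F Δt = 153 × (548 days × 86400 s/day) = 7.24×10^9 J/m².
ΔT = Q / C = 7.24×10^9 / 6.35×10^8 = 11.4 K.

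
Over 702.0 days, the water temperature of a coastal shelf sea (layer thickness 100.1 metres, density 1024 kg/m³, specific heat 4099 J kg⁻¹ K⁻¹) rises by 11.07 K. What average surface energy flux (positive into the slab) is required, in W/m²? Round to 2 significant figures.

77

Areal heat capacity C = ρ c_p D = 1024 × 4099 × 100.1 = 4.20×10^8 J/(m²·K).
Required heat per unit area: Q = C ΔT = 4.20×10^8 × 11.07 = 4.65×10^9 J/m².
Flux F = Q / Δt = 4.65×10^9 / 6.07×10^7 s = 76.7 W/m².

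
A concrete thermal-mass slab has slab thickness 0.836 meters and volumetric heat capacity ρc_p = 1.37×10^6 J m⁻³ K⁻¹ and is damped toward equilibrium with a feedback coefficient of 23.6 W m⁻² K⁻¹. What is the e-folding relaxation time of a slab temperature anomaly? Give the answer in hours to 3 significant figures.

13.5 hours

Areal heat capacity C = ρc_p × D = 1.37×10^6 × 0.836 = 1.15×10^6 J/(m²·K).
Relaxation time τ = C / λ = 1.15×10^6 / 23.6 = 48500 s.
In hours: 48500 s / (3600 s/hour) = 13.5 hours.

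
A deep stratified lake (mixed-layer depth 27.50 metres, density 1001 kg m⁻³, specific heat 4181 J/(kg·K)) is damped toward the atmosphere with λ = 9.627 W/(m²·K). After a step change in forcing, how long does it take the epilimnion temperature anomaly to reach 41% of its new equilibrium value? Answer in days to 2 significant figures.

Areal heat capacity C = ρ c_p D = 1001 × 4181 × 27.50 = 1.15×10^8 J/(m²·K).
τ = C / λ = 1.15×10^8 / 9.627 = 1.20×10^7 s.
Fraction reached: 1 − e^(−t/τ) = 0.41 ⇒ t = −τ ln(1 − 0.41) = τ × 0.528.
t = 6.31×10^6 s = 73.0 days.

73 days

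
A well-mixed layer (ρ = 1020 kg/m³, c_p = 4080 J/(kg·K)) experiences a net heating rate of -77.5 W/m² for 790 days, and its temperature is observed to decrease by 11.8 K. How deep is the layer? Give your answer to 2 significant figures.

Heat input Q = F Δt = -77.5 × 6.83×10^7 s = -5.29×10^9 J/m².
Required areal heat capacity C = Q / ΔT = 4.48×10^8 J/(m²·K).
Depth D = C / (ρ c_p) = 4.48×10^8 / (1020 × 4080) = 108 m.

110 m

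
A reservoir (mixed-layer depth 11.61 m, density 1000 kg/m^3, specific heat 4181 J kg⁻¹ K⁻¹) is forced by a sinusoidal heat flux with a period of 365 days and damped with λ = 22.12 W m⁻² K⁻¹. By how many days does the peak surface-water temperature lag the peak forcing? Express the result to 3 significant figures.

Areal heat capacity C = ρ c_p D = 1000 × 4181 × 11.61 = 4.85×10^7 J/(m²·K).
ω = 2π / 3.15×10^7 s = 1.99×10^-7 s⁻¹.
Phase lag φ = arctan(Cω/λ) = arctan(9.67/22.12) = 0.412 rad.
Time lag = φ / ω = 0.412 / 1.99×10^-7 = 2.07×10^6 s = 23.9 days.

23.9 days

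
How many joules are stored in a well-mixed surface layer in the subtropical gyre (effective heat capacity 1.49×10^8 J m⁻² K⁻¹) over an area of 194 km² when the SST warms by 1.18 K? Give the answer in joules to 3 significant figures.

Areal heat capacity C = 1.49×10^8 J m⁻² K⁻¹ (given).
Heat per unit area: q = C ΔT = 1.49×10^8 × 1.18 = 1.76×10^8 J/m².
Total heat: Q = q × A = 1.76×10^8 × (194 × 10⁶ m²) = 3.41×10^16 J.

3.41×10^16 J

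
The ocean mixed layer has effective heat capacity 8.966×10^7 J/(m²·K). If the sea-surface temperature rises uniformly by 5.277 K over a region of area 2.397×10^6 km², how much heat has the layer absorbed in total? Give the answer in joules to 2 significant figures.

1.1×10^21 J

Areal heat capacity C = 8.966×10^7 J/(m²·K) (given).
Heat per unit area: q = C ΔT = 8.97×10^7 × 5.277 = 4.73×10^8 J/m².
Total heat: Q = q × A = 4.73×10^8 × (2.397×10^6 × 10⁶ m²) = 1.13×10^21 J.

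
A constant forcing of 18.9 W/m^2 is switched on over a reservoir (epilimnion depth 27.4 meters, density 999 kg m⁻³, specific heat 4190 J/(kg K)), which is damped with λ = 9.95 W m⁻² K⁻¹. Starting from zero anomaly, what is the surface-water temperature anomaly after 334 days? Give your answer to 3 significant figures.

Areal heat capacity C = ρ c_p D = 999 × 4190 × 27.4 = 1.15×10^8 J/(m^2 K).
τ = C / λ = 1.15×10^8 / 9.95 = 1.15×10^7 s.
Equilibrium anomaly ΔT_eq = F / λ = 18.9 / 9.95 = 1.90 K.
t = 334 days = 2.89×10^7 s, so t/τ = 2.50.
ΔT(t) = ΔT_eq (1 − e^(−t/τ)) = 1.90 × (1 − e^−2.50) = 1.74 K.

1.74 K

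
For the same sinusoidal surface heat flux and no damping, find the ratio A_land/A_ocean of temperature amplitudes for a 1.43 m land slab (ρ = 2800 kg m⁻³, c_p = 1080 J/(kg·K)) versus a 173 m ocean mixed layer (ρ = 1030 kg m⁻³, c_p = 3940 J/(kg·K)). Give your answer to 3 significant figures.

162

C_ocean = 1030 × 3940 × 173 = 7.02×10^8 J/(m²·K).
C_land = 2800 × 1080 × 1.43 = 4.32×10^6 J/(m²·K).
Undamped amplitude ∝ 1/C, so A_land/A_ocean = C_ocean/C_land = 162.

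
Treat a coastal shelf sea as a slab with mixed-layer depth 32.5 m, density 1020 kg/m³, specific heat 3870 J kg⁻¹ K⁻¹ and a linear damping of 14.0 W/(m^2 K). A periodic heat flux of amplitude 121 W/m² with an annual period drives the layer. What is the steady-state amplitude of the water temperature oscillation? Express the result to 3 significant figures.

4.15 K

Areal heat capacity C = ρ c_p D = 1020 × 3870 × 32.5 = 1.28×10^8 J/(m²·K).
Angular frequency ω = 2π / T = 2π / 3.15×10^7 s = 1.99×10^-7 s⁻¹.
√((Cω)² + λ²) = √((25.6)² + 14.0²) = 29.1 W/(m²·K).
Amplitude A = F₀ / √((Cω)²+λ²) = 121 / 29.1 = 4.15 K.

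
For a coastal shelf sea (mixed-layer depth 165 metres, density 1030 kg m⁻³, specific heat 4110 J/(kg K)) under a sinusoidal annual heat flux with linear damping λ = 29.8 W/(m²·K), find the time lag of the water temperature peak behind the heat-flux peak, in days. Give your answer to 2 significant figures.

79 days

Areal heat capacity C = ρ c_p D = 1030 × 4110 × 165 = 6.98×10^8 J m⁻² K⁻¹.
ω = 2π / 3.15×10^7 s = 1.99×10^-7 s⁻¹.
Phase lag φ = arctan(Cω/λ) = arctan(139/29.8) = 1.36 rad.
Time lag = φ / ω = 1.36 / 1.99×10^-7 = 6.83×10^6 s = 79.0 days.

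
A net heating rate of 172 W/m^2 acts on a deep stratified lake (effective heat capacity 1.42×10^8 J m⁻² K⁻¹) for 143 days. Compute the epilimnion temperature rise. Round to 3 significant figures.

Areal heat capacity C = 1.42×10^8 J m⁻² K⁻¹ (given).
Net heat input Q = F Δt = 172 × (143 days × 86400 s/day) = 2.13×10^9 J/m².
ΔT = Q / C = 2.13×10^9 / 1.42×10^8 = 15.0 K.

15.0 K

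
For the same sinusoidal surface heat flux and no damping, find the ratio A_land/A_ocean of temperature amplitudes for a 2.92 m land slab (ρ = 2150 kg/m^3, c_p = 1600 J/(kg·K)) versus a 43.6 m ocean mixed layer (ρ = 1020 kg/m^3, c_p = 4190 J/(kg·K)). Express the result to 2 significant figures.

C_ocean = 1020 × 4190 × 43.6 = 1.86×10^8 J/(m²·K).
C_land = 2150 × 1600 × 2.92 = 1.00×10^7 J/(m²·K).
Undamped amplitude ∝ 1/C, so A_land/A_ocean = C_ocean/C_land = 18.6.

19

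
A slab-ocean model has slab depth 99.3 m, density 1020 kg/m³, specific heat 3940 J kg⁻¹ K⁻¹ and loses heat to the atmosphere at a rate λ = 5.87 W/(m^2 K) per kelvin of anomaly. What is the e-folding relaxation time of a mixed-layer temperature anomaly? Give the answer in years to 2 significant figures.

2.2 years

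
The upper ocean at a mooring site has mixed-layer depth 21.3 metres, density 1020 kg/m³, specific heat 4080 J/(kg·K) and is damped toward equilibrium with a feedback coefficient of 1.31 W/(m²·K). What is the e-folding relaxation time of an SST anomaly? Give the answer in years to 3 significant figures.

Areal heat capacity C = ρ c_p D = 1020 × 4080 × 21.3 = 8.86×10^7 J/(m²·K).
Relaxation time τ = C / λ = 8.86×10^7 / 1.31 = 6.77×10^7 s.
In years: 6.77×10^7 s / (3.156×10^7 s/year) = 2.14 years.

2.14 years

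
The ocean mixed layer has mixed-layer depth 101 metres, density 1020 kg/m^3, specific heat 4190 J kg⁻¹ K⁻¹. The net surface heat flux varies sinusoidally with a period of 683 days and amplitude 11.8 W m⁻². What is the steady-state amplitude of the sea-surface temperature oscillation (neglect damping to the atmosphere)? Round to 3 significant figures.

Areal heat capacity C = ρ c_p D = 1020 × 4190 × 101 = 4.32×10^8 J/(m²·K).
Angular frequency ω = 2π / T = 2π / 5.90×10^7 s = 1.06×10^-7 s⁻¹.
Cω = 4.32×10^8 × 1.06×10^-7 = 46.0 W/(m²·K).
Amplitude A = F₀ / (Cω) = 11.8 / 46.0 = 0.257 K.

0.257 K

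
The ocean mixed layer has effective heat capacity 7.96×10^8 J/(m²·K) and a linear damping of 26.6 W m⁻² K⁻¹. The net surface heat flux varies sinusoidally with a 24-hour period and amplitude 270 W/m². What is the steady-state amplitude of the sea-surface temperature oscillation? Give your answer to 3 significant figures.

0.00466 K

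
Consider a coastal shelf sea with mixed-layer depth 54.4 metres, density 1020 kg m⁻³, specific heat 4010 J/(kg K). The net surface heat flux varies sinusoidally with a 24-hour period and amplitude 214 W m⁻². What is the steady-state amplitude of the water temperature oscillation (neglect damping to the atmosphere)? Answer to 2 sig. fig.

Areal heat capacity C = ρ c_p D = 1020 × 4010 × 54.4 = 2.23×10^8 J m⁻² K⁻¹.
Angular frequency ω = 2π / T = 2π / 86400 s = 7.27×10^-5 s⁻¹.
Cω = 2.23×10^8 × 7.27×10^-5 = 16200 W/(m²·K).
Amplitude A = F₀ / (Cω) = 214 / 16200 = 0.0132 K.

0.013 K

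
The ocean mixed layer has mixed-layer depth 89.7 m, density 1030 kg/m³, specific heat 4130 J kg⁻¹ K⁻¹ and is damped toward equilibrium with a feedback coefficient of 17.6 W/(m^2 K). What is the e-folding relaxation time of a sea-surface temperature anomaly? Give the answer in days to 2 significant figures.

250 days

Areal heat capacity C = ρ c_p D = 1030 × 4130 × 89.7 = 3.82×10^8 J m⁻² K⁻¹.
Relaxation time τ = C / λ = 3.82×10^8 / 17.6 = 2.17×10^7 s.
In days: 2.17×10^7 s / (86400 s/day) = 251 days.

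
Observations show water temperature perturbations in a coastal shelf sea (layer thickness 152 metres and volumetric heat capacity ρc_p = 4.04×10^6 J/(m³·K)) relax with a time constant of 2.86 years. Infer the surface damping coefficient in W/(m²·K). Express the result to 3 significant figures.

6.80

Areal heat capacity C = ρc_p × D = 4.04×10^6 × 152 = 6.14×10^8 J m⁻² K⁻¹.
τ = 2.86 years = 9.03×10^7 s.
λ = C / τ = 6.14×10^8 / 9.03×10^7 = 6.80 W/(m²·K).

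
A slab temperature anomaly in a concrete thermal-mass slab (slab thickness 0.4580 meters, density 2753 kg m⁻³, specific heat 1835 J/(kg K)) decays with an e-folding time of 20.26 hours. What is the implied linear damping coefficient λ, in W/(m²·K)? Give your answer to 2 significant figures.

32

Areal heat capacity C = ρ c_p D = 2753 × 1835 × 0.4580 = 2.31×10^6 J/(m²·K).
τ = 20.26 hours = 72900 s.
λ = C / τ = 2.31×10^6 / 72900 = 31.7 W/(m²·K).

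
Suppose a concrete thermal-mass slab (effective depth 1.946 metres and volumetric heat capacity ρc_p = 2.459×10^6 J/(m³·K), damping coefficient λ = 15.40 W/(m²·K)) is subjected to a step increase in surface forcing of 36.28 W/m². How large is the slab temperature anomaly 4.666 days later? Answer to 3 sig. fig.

Areal heat capacity C = ρc_p × D = 2.459×10^6 × 1.946 = 4.79×10^6 J/(m²·K).
τ = C / λ = 4.79×10^6 / 15.40 = 3.11×10^5 s.
Equilibrium anomaly ΔT_eq = F / λ = 36.28 / 15.40 = 2.36 K.
t = 4.666 days = 4.03×10^5 s, so t/τ = 1.30.
ΔT(t) = ΔT_eq (1 − e^(−t/τ)) = 2.36 × (1 − e^−1.30) = 1.71 K.

1.71 K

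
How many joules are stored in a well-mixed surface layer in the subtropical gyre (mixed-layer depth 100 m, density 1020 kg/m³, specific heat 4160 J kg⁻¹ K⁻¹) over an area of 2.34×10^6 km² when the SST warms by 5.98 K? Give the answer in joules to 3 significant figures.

Areal heat capacity C = ρ c_p D = 1020 × 4160 × 100 = 4.24×10^8 J/(m^2 K).
Heat per unit area: q = C ΔT = 4.24×10^8 × 5.98 = 2.54×10^9 J/m².
Total heat: Q = q × A = 2.54×10^9 × (2.34×10^6 × 10⁶ m²) = 5.94×10^21 J.

5.94×10^21 J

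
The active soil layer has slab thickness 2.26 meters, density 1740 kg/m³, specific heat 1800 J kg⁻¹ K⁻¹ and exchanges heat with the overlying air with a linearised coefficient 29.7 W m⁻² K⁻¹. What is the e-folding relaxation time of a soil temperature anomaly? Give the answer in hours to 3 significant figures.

Areal heat capacity C = ρ c_p D = 1740 × 1800 × 2.26 = 7.08×10^6 J/(m^2 K).
Relaxation time τ = C / λ = 7.08×10^6 / 29.7 = 2.38×10^5 s.
In hours: 2.38×10^5 s / (3600 s/hour) = 66.2 hours.

66.2 hours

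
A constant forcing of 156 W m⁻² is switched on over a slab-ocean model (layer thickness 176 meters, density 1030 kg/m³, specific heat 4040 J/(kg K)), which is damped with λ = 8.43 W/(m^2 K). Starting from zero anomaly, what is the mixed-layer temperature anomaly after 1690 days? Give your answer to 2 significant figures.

Areal heat capacity C = ρ c_p D = 1030 × 4040 × 176 = 7.32×10^8 J/(m²·K).
τ = C / λ = 7.32×10^8 / 8.43 = 8.69×10^7 s.
Equilibrium anomaly ΔT_eq = F / λ = 156 / 8.43 = 18.5 K.
t = 1690 days = 1.46×10^8 s, so t/τ = 1.68.
ΔT(t) = ΔT_eq (1 − e^(−t/τ)) = 18.5 × (1 − e^−1.68) = 15.1 K.

15 K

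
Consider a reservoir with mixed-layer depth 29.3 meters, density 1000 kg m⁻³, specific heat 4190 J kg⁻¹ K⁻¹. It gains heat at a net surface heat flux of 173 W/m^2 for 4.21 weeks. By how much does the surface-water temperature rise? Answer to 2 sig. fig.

3.6 K

Areal heat capacity C = ρ c_p D = 1000 × 4190 × 29.3 = 1.23×10^8 J/(m²·K).
Net heat input Q = F Δt = 173 × (4.21 weeks × 6.048×10^5 s/week) = 4.40×10^8 J/m².
ΔT = Q / C = 4.40×10^8 / 1.23×10^8 = 3.59 K.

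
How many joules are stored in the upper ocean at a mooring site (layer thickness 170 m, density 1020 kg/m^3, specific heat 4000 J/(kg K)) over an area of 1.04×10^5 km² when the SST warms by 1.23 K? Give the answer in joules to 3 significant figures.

8.87×10^19 J

Areal heat capacity C = ρ c_p D = 1020 × 4000 × 170 = 6.94×10^8 J/(m^2 K).
Heat per unit area: q = C ΔT = 6.94×10^8 × 1.23 = 8.53×10^8 J/m².
Total heat: Q = q × A = 8.53×10^8 × (1.04×10^5 × 10⁶ m²) = 8.87×10^19 J.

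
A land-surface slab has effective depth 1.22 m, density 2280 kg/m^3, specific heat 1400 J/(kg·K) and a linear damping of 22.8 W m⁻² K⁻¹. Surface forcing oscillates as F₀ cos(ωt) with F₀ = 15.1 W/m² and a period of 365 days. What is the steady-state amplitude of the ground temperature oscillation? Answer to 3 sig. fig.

Areal heat capacity C = ρ c_p D = 2280 × 1400 × 1.22 = 3.89×10^6 J m⁻² K⁻¹.
Angular frequency ω = 2π / T = 2π / 3.15×10^7 s = 1.99×10^-7 s⁻¹.
√((Cω)² + λ²) = √((0.776)² + 22.8²) = 22.8 W/(m²·K).
Amplitude A = F₀ / √((Cω)²+λ²) = 15.1 / 22.8 = 0.662 K.

0.662 K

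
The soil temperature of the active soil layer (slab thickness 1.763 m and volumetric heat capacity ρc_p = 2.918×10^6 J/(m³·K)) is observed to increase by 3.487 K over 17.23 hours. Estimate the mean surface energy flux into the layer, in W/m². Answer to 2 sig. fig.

Areal heat capacity C = ρc_p × D = 2.918×10^6 × 1.763 = 5.14×10^6 J/(m²·K).
Required heat per unit area: Q = C ΔT = 5.14×10^6 × 3.487 = 1.79×10^7 J/m².
Flux F = Q / Δt = 1.79×10^7 / 62000 s = 289 W/m².

290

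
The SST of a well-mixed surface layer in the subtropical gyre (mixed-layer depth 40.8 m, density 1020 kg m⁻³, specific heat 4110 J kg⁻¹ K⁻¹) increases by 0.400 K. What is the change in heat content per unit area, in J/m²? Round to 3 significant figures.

Areal heat capacity C = ρ c_p D = 1020 × 4110 × 40.8 = 1.71×10^8 J/(m^2 K).
ΔQ = C ΔT = 1.71×10^8 × 0.400 = 6.84×10^7 J/m².

6.84×10^7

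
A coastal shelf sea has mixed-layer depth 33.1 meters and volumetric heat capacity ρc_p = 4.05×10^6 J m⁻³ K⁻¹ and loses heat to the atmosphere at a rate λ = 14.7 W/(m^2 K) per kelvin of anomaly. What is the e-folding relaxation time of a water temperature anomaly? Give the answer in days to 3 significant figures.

106 days

Areal heat capacity C = ρc_p × D = 4.05×10^6 × 33.1 = 1.34×10^8 J m⁻² K⁻¹.
Relaxation time τ = C / λ = 1.34×10^8 / 14.7 = 9.12×10^6 s.
In days: 9.12×10^6 s / (86400 s/day) = 106 days.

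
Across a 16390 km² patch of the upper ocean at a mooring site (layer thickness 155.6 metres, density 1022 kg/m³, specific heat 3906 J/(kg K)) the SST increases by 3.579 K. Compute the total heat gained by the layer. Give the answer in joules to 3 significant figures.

3.64×10^19 J

Areal heat capacity C = ρ c_p D = 1022 × 3906 × 155.6 = 6.21×10^8 J m⁻² K⁻¹.
Heat per unit area: q = C ΔT = 6.21×10^8 × 3.579 = 2.22×10^9 J/m².
Total heat: Q = q × A = 2.22×10^9 × (16390 × 10⁶ m²) = 3.64×10^19 J.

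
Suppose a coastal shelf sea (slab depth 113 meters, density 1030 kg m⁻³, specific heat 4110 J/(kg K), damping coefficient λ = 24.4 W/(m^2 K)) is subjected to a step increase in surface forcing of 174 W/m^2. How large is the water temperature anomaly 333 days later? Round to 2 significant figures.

5.5 K

Areal heat capacity C = ρ c_p D = 1030 × 4110 × 113 = 4.78×10^8 J/(m^2 K).
τ = C / λ = 4.78×10^8 / 24.4 = 1.96×10^7 s.
Equilibrium anomaly ΔT_eq = F / λ = 174 / 24.4 = 7.13 K.
t = 333 days = 2.88×10^7 s, so t/τ = 1.47.
ΔT(t) = ΔT_eq (1 − e^(−t/τ)) = 7.13 × (1 − e^−1.47) = 5.49 K.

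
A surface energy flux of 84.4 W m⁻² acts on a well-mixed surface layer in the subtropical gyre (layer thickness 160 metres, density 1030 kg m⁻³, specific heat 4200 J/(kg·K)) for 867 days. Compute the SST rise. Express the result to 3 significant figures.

9.13 K

Areal heat capacity C = ρ c_p D = 1030 × 4200 × 160 = 6.92×10^8 J/(m²·K).
Net heat input Q = F Δt = 84.4 × (867 days × 86400 s/day) = 6.32×10^9 J/m².
ΔT = Q / C = 6.32×10^9 / 6.92×10^8 = 9.13 K.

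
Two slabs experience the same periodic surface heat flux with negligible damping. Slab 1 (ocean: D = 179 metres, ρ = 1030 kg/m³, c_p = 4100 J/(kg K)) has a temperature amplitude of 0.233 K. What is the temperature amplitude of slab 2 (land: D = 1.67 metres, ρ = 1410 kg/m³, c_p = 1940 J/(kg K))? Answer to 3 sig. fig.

C_ocean = 7.56×10^8 J/(m²·K); C_land = 4.57×10^6 J/(m²·K).
A ∝ 1/C ⇒ A_land = A_ocean × C_ocean/C_land = 0.233 × 165 = 38.6 K.

38.6 K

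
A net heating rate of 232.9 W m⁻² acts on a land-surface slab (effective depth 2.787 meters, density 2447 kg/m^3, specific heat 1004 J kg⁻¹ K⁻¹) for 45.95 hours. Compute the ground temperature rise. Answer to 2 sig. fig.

Areal heat capacity C = ρ c_p D = 2447 × 1004 × 2.787 = 6.85×10^6 J/(m^2 K).
Net heat input Q = F Δt = 232.9 × (45.95 hours × 3600 s/hour) = 3.85×10^7 J/m².
ΔT = Q / C = 3.85×10^7 / 6.85×10^6 = 5.63 K.

5.6 K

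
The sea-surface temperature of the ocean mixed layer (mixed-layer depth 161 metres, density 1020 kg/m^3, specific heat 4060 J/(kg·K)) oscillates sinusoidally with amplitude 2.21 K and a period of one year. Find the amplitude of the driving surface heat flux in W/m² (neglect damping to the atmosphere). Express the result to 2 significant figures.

Areal heat capacity C = ρ c_p D = 1020 × 4060 × 161 = 6.67×10^8 J/(m²·K).
ω = 2π / 3.15×10^7 s = 1.99×10^-7 s⁻¹.
Cω = 6.67×10^8 × 1.99×10^-7 = 133 W/(m²·K).
F₀ = A × Cω = 2.21 × 133 = 294 W/m².

290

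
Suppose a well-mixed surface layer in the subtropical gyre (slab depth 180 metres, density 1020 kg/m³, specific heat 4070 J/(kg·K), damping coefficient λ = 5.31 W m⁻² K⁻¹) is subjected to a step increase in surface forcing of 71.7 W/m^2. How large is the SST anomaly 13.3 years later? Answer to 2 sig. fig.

13 K

Areal heat capacity C = ρ c_p D = 1020 × 4070 × 180 = 7.47×10^8 J/(m²·K).
τ = C / λ = 7.47×10^8 / 5.31 = 1.41×10^8 s.
Equilibrium anomaly ΔT_eq = F / λ = 71.7 / 5.31 = 13.5 K.
t = 13.3 years = 4.20×10^8 s, so t/τ = 2.98.
ΔT(t) = ΔT_eq (1 − e^(−t/τ)) = 13.5 × (1 − e^−2.98) = 12.8 K.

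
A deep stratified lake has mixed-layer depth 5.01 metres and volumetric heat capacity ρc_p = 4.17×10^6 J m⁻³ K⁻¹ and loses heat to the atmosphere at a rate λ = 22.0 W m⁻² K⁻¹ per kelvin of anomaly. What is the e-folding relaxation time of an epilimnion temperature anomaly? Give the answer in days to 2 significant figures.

Areal heat capacity C = ρc_p × D = 4.17×10^6 × 5.01 = 2.09×10^7 J/(m²·K).
Relaxation time τ = C / λ = 2.09×10^7 / 22.0 = 9.50×10^5 s.
In days: 9.50×10^5 s / (86400 s/day) = 11.0 days.

11 days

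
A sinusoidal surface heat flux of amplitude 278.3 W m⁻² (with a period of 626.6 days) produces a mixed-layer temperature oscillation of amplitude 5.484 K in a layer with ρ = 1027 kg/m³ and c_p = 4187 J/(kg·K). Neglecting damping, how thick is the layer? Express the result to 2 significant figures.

ω = 2π / 5.41×10^7 s = 1.16×10^-7 s⁻¹.
Required C = F₀ / (A ω) = 278.3 / (5.484 × 1.16×10^-7) = 4.37×10^8 J/(m²·K).
D = C / (ρ c_p) = 4.37×10^8 / (1027 × 4187) = 102 m.

100 m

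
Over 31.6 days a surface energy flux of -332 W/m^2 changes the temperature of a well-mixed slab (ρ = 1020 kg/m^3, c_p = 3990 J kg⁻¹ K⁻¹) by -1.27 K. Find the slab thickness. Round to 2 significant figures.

180 m

Heat input Q = F Δt = -332 × 2.73×10^6 s = -9.06×10^8 J/m².
Required areal heat capacity C = Q / ΔT = 7.14×10^8 J/(m²·K).
Depth D = C / (ρ c_p) = 7.14×10^8 / (1020 × 3990) = 175 m.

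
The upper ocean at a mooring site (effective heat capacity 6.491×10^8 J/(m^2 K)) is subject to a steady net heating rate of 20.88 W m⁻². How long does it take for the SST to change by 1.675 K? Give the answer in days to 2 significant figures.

600 days

Areal heat capacity C = 6.491×10^8 J/(m^2 K) (given).
Time required: Δt = C ΔT / F = 6.49×10^8 × 1.675 / 20.88 = 5.21×10^7 s.
In days: 5.21×10^7 s / (86400 s/day) = 603 days.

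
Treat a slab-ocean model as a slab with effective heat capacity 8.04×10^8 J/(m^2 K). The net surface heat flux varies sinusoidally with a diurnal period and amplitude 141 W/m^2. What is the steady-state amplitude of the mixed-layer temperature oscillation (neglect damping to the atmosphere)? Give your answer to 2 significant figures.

Areal heat capacity C = 8.04×10^8 J/(m^2 K) (given).
Angular frequency ω = 2π / T = 2π / 86400 s = 7.27×10^-5 s⁻¹.
Cω = 8.04×10^8 × 7.27×10^-5 = 58500 W/(m²·K).
Amplitude A = F₀ / (Cω) = 141 / 58500 = 0.00241 K.

0.0024 K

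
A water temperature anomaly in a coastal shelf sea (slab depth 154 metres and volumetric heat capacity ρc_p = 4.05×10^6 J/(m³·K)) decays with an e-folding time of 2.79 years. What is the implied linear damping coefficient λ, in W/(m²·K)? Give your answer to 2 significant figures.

Areal heat capacity C = ρc_p × D = 4.05×10^6 × 154 = 6.24×10^8 J m⁻² K⁻¹.
τ = 2.79 years = 8.80×10^7 s.
λ = C / τ = 6.24×10^8 / 8.80×10^7 = 7.08 W/(m²·K).

7.1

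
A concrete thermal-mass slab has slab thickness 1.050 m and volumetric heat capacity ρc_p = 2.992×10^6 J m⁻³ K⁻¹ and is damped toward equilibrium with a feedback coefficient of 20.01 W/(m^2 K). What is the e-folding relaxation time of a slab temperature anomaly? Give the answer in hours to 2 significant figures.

Areal heat capacity C = ρc_p × D = 2.992×10^6 × 1.050 = 3.14×10^6 J m⁻² K⁻¹.
Relaxation time τ = C / λ = 3.14×10^6 / 20.01 = 1.57×10^5 s.
In hours: 1.57×10^5 s / (3600 s/hour) = 43.6 hours.

44 hours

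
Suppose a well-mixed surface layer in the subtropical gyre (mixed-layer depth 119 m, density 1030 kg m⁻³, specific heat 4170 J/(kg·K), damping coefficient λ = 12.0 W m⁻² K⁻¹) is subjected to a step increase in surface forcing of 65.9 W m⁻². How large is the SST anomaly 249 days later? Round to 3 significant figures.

Areal heat capacity C = ρ c_p D = 1030 × 4170 × 119 = 5.11×10^8 J/(m²·K).
τ = C / λ = 5.11×10^8 / 12.0 = 4.26×10^7 s.
Equilibrium anomaly ΔT_eq = F / λ = 65.9 / 12.0 = 5.49 K.
t = 249 days = 2.15×10^7 s, so t/τ = 0.505.
ΔT(t) = ΔT_eq (1 − e^(−t/τ)) = 5.49 × (1 − e^−0.505) = 2.18 K.

2.18 K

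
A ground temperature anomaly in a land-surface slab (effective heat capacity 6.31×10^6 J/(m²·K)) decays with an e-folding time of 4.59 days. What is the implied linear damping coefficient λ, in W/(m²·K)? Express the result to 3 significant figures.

15.9

Areal heat capacity C = 6.31×10^6 J/(m²·K) (given).
τ = 4.59 days = 3.97×10^5 s.
λ = C / τ = 6.31×10^6 / 3.97×10^5 = 15.9 W/(m²·K).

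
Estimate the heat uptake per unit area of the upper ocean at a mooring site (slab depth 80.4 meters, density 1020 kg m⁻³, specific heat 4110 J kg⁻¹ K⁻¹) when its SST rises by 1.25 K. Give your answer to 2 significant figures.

4.2×10^8

Areal heat capacity C = ρ c_p D = 1020 × 4110 × 80.4 = 3.37×10^8 J/(m^2 K).
ΔQ = C ΔT = 3.37×10^8 × 1.25 = 4.21×10^8 J/m².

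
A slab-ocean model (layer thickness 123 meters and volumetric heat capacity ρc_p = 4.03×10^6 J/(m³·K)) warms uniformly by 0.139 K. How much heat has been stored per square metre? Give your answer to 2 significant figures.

6.9×10^7

Areal heat capacity C = ρc_p × D = 4.03×10^6 × 123 = 4.96×10^8 J/(m²·K).
ΔQ = C ΔT = 4.96×10^8 × 0.139 = 6.89×10^7 J/m².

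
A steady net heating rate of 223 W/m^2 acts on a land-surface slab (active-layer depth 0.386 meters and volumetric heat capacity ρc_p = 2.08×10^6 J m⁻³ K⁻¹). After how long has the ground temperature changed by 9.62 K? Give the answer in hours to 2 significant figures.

9.6 hours

Areal heat capacity C = ρc_p × D = 2.08×10^6 × 0.386 = 8.03×10^5 J/(m^2 K).
Time required: Δt = C ΔT / F = 8.03×10^5 × 9.62 / 223 = 34600 s.
In hours: 34600 s / (3600 s/hour) = 9.62 hours.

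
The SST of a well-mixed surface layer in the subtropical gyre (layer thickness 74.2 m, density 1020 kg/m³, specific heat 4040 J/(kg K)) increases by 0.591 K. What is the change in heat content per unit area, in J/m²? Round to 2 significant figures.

Areal heat capacity C = ρ c_p D = 1020 × 4040 × 74.2 = 3.06×10^8 J/(m²·K).
ΔQ = C ΔT = 3.06×10^8 × 0.591 = 1.81×10^8 J/m².

1.8×10^8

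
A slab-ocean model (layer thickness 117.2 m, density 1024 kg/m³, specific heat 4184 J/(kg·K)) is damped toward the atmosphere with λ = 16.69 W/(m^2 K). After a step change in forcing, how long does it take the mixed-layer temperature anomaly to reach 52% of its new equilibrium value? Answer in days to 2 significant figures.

Areal heat capacity C = ρ c_p D = 1024 × 4184 × 117.2 = 5.02×10^8 J m⁻² K⁻¹.
τ = C / λ = 5.02×10^8 / 16.69 = 3.01×10^7 s.
Fraction reached: 1 − e^(−t/τ) = 0.52 ⇒ t = −τ ln(1 − 0.52) = τ × 0.734.
t = 2.21×10^7 s = 256 days.

260 days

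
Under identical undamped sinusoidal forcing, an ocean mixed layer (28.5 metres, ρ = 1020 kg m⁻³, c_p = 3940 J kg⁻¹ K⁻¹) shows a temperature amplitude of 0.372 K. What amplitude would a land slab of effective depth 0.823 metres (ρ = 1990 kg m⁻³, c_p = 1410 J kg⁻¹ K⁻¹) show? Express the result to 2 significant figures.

C_ocean = 1.15×10^8 J/(m²·K); C_land = 2.31×10^6 J/(m²·K).
A ∝ 1/C ⇒ A_land = A_ocean × C_ocean/C_land = 0.372 × 49.6 = 18.5 K.

18 K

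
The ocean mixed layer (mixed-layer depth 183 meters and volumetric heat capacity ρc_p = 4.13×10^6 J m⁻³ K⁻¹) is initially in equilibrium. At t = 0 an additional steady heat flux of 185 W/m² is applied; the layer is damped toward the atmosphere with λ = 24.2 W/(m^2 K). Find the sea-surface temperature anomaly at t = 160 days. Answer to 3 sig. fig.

2.73 K

Areal heat capacity C = ρc_p × D = 4.13×10^6 × 183 = 7.56×10^8 J/(m²·K).
τ = C / λ = 7.56×10^8 / 24.2 = 3.12×10^7 s.
Equilibrium anomaly ΔT_eq = F / λ = 185 / 24.2 = 7.64 K.
t = 160 days = 1.38×10^7 s, so t/τ = 0.443.
ΔT(t) = ΔT_eq (1 − e^(−t/τ)) = 7.64 × (1 − e^−0.443) = 2.73 K.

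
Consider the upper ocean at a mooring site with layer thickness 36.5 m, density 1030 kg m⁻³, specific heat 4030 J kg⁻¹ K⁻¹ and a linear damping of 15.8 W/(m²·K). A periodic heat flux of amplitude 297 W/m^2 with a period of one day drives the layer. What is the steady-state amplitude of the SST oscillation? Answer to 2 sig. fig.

Areal heat capacity C = ρ c_p D = 1030 × 4030 × 36.5 = 1.52×10^8 J/(m²·K).
Angular frequency ω = 2π / T = 2π / 86400 s = 7.27×10^-5 s⁻¹.
√((Cω)² + λ²) = √((11000)² + 15.8²) = 11000 W/(m²·K).
Amplitude A = F₀ / √((Cω)²+λ²) = 297 / 11000 = 0.0270 K.

0.027 K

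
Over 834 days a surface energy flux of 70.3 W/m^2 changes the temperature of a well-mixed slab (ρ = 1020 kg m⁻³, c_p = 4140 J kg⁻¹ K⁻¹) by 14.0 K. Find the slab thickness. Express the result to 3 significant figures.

Heat input Q = F Δt = 70.3 × 7.21×10^7 s = 5.07×10^9 J/m².
Required areal heat capacity C = Q / ΔT = 3.62×10^8 J/(m²·K).
Depth D = C / (ρ c_p) = 3.62×10^8 / (1020 × 4140) = 85.7 m.

85.7 m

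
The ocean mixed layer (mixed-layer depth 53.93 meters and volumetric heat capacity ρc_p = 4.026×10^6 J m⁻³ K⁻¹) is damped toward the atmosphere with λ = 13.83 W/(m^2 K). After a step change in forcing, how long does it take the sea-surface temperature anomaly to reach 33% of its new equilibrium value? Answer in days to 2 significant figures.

73 days

Areal heat capacity C = ρc_p × D = 4.026×10^6 × 53.93 = 2.17×10^8 J m⁻² K⁻¹.
τ = C / λ = 2.17×10^8 / 13.83 = 1.57×10^7 s.
Fraction reached: 1 − e^(−t/τ) = 0.33 ⇒ t = −τ ln(1 − 0.33) = τ × 0.400.
t = 6.29×10^6 s = 72.8 days.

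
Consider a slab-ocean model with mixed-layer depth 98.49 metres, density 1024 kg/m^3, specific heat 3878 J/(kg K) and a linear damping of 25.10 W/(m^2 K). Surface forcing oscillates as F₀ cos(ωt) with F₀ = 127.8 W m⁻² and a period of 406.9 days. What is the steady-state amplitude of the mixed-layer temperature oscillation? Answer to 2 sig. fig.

Areal heat capacity C = ρ c_p D = 1024 × 3878 × 98.49 = 3.91×10^8 J m⁻² K⁻¹.
Angular frequency ω = 2π / T = 2π / 3.52×10^7 s = 1.79×10^-7 s⁻¹.
√((Cω)² + λ²) = √((69.9)² + 25.10²) = 74.3 W/(m²·K).
Amplitude A = F₀ / √((Cω)²+λ²) = 127.8 / 74.3 = 1.72 K.

1.7 K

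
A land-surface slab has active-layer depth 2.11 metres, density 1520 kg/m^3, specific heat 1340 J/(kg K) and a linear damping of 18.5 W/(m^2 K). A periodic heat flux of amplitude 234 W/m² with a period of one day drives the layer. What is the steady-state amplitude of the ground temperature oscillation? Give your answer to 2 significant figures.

Areal heat capacity C = ρ c_p D = 1520 × 1340 × 2.11 = 4.30×10^6 J/(m²·K).
Angular frequency ω = 2π / T = 2π / 86400 s = 7.27×10^-5 s⁻¹.
√((Cω)² + λ²) = √((313)² + 18.5²) = 313 W/(m²·K).
Amplitude A = F₀ / √((Cω)²+λ²) = 234 / 313 = 0.747 K.

0.75 K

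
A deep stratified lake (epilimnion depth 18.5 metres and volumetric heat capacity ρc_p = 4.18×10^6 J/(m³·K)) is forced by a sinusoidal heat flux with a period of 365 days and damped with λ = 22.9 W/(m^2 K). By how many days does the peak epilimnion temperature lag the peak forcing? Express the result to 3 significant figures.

34.4 days

Areal heat capacity C = ρc_p × D = 4.18×10^6 × 18.5 = 7.73×10^7 J/(m^2 K).
ω = 2π / 3.15×10^7 s = 1.99×10^-7 s⁻¹.
Phase lag φ = arctan(Cω/λ) = arctan(15.4/22.9) = 0.592 rad.
Time lag = φ / ω = 0.592 / 1.99×10^-7 = 2.97×10^6 s = 34.4 days.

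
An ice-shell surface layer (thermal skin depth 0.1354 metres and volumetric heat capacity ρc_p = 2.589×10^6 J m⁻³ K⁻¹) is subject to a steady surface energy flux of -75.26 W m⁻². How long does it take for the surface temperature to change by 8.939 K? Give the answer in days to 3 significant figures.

0.482 days

Areal heat capacity C = ρc_p × D = 2.589×10^6 × 0.1354 = 3.51×10^5 J m⁻² K⁻¹.
Time required: Δt = C ΔT / F = 3.51×10^5 × -8.939 / -75.26 = 41600 s.
In days: 41600 s / (86400 s/day) = 0.482 days.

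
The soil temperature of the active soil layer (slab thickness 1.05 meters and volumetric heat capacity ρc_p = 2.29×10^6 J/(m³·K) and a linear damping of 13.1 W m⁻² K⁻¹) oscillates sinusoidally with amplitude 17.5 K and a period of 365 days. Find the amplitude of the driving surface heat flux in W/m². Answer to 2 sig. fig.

Areal heat capacity C = ρc_p × D = 2.29×10^6 × 1.05 = 2.40×10^6 J/(m^2 K).
ω = 2π / 3.15×10^7 s = 1.99×10^-7 s⁻¹.
√((Cω)² + λ²) = √((0.479)² + 13.1²) = 13.1 W/(m²·K).
F₀ = A × √((Cω)²+λ²) = 17.5 × 13.1 = 229 W/m².

230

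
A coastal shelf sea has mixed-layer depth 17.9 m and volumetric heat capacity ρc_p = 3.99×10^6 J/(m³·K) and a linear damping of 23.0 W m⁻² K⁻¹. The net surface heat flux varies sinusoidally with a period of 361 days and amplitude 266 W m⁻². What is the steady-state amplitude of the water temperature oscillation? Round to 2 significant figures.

Areal heat capacity C = ρc_p × D = 3.99×10^6 × 17.9 = 7.14×10^7 J/(m^2 K).
Angular frequency ω = 2π / T = 2π / 3.12×10^7 s = 2.01×10^-7 s⁻¹.
√((Cω)² + λ²) = √((14.4)² + 23.0²) = 27.1 W/(m²·K).
Amplitude A = F₀ / √((Cω)²+λ²) = 266 / 27.1 = 9.80 K.

9.8 K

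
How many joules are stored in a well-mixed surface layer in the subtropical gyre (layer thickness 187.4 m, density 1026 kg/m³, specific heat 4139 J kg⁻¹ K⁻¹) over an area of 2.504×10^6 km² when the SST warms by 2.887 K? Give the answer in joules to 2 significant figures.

5.8×10^21 J

Areal heat capacity C = ρ c_p D = 1026 × 4139 × 187.4 = 7.96×10^8 J m⁻² K⁻¹.
Heat per unit area: q = C ΔT = 7.96×10^8 × 2.887 = 2.30×10^9 J/m².
Total heat: Q = q × A = 2.30×10^9 × (2.504×10^6 × 10⁶ m²) = 5.75×10^21 J.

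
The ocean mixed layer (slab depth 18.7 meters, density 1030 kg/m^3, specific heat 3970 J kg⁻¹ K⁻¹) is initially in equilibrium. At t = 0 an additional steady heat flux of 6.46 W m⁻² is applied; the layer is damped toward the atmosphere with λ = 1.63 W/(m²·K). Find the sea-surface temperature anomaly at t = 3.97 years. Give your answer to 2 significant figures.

3.7 K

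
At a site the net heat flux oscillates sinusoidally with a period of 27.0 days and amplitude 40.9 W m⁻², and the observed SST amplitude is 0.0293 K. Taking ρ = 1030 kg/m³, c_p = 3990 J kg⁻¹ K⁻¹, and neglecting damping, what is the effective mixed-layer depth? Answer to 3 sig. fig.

ω = 2π / 2.33×10^6 s = 2.69×10^-6 s⁻¹.
Required C = F₀ / (A ω) = 40.9 / (0.0293 × 2.69×10^-6) = 5.18×10^8 J/(m²·K).
D = C / (ρ c_p) = 5.18×10^8 / (1030 × 3990) = 126 m.

126 m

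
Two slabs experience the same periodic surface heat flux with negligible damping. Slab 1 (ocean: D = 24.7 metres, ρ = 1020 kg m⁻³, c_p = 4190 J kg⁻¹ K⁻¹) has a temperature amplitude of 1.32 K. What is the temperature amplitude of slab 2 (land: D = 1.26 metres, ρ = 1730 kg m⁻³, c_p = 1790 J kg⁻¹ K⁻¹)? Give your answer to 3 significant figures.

C_ocean = 1.06×10^8 J/(m²·K); C_land = 3.90×10^6 J/(m²·K).
A ∝ 1/C ⇒ A_land = A_ocean × C_ocean/C_land = 1.32 × 27.1 = 35.7 K.

35.7 K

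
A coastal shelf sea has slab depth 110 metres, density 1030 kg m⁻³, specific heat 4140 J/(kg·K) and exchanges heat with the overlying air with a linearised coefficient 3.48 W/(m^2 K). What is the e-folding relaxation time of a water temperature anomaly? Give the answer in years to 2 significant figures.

Areal heat capacity C = ρ c_p D = 1030 × 4140 × 110 = 4.69×10^8 J/(m²·K).
Relaxation time τ = C / λ = 4.69×10^8 / 3.48 = 1.35×10^8 s.
In years: 1.35×10^8 s / (3.156×10^7 s/year) = 4.27 years.

4.3 years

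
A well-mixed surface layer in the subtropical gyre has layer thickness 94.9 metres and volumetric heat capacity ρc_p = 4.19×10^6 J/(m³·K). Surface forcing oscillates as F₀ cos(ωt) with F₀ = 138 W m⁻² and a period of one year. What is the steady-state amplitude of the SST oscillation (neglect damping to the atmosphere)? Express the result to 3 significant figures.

Areal heat capacity C = ρc_p × D = 4.19×10^6 × 94.9 = 3.98×10^8 J/(m²·K).
Angular frequency ω = 2π / T = 2π / 3.15×10^7 s = 1.99×10^-7 s⁻¹.
Cω = 3.98×10^8 × 1.99×10^-7 = 79.2 W/(m²·K).
Amplitude A = F₀ / (Cω) = 138 / 79.2 = 1.74 K.

1.74 K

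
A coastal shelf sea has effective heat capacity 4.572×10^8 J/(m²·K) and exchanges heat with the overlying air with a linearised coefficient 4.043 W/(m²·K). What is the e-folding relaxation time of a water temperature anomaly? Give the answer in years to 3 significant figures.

Areal heat capacity C = 4.572×10^8 J/(m²·K) (given).
Relaxation time τ = C / λ = 4.57×10^8 / 4.043 = 1.13×10^8 s.
In years: 1.13×10^8 s / (3.156×10^7 s/year) = 3.58 years.

3.58 years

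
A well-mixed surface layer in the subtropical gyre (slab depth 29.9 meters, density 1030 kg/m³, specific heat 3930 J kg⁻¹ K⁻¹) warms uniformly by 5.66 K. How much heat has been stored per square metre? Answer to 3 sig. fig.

6.85×10^8

Areal heat capacity C = ρ c_p D = 1030 × 3930 × 29.9 = 1.21×10^8 J m⁻² K⁻¹.
ΔQ = C ΔT = 1.21×10^8 × 5.66 = 6.85×10^8 J/m².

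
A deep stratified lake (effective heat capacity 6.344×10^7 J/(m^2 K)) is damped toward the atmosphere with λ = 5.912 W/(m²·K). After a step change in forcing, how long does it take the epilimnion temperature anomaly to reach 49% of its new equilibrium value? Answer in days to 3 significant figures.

83.6 days

Areal heat capacity C = 6.344×10^7 J/(m^2 K) (given).
τ = C / λ = 6.34×10^7 / 5.912 = 1.07×10^7 s.
Fraction reached: 1 − e^(−t/τ) = 0.49 ⇒ t = −τ ln(1 − 0.49) = τ × 0.673.
t = 7.23×10^6 s = 83.6 days.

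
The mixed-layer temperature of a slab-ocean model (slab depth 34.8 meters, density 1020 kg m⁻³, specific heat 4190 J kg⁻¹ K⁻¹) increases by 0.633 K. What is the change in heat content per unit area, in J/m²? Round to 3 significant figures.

Areal heat capacity C = ρ c_p D = 1020 × 4190 × 34.8 = 1.49×10^8 J/(m^2 K).
ΔQ = C ΔT = 1.49×10^8 × 0.633 = 9.41×10^7 J/m².

9.41×10^7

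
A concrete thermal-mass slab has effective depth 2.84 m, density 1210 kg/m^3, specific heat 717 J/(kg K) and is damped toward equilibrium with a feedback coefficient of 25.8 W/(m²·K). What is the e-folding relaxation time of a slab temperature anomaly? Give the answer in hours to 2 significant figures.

Areal heat capacity C = ρ c_p D = 1210 × 717 × 2.84 = 2.46×10^6 J m⁻² K⁻¹.
Relaxation time τ = C / λ = 2.46×10^6 / 25.8 = 95500 s.
In hours: 95500 s / (3600 s/hour) = 26.5 hours.

27 hours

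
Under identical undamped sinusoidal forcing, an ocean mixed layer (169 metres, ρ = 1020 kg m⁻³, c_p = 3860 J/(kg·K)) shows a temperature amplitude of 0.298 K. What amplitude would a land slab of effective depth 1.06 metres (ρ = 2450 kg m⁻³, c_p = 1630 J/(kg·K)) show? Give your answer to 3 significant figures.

C_ocean = 6.65×10^8 J/(m²·K); C_land = 4.23×10^6 J/(m²·K).
A ∝ 1/C ⇒ A_land = A_ocean × C_ocean/C_land = 0.298 × 157 = 46.8 K.

46.8 K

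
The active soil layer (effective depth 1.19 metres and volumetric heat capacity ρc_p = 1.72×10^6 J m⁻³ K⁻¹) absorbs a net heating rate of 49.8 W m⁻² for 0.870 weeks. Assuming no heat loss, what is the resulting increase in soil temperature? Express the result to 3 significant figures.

Areal heat capacity C = ρc_p × D = 1.72×10^6 × 1.19 = 2.05×10^6 J/(m²·K).
Net heat input Q = F Δt = 49.8 × (0.870 weeks × 6.048×10^5 s/week) = 2.62×10^7 J/m².
ΔT = Q / C = 2.62×10^7 / 2.05×10^6 = 12.8 K.

12.8 K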